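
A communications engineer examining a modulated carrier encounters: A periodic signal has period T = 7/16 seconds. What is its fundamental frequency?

The fundamental frequency is the reciprocal of the period.
f = 1/T = 1/(7/16) = 16/7 Hz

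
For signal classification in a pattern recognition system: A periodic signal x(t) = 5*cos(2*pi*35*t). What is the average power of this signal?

Average power of A*cos(wt) is A^2/2.
P = 5^2 / 2 = 25/2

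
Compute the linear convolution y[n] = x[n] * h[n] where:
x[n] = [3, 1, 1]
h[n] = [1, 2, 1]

y[n] = sum_k x[k]*h[n-k]. Output length = len(x) + len(h) - 1 = 3 + 3 - 1 = 5.
y[0] = 3*1 = 3
y[1] = 1*1 + 3*2 = 7
y[2] = 1*1 + 1*2 + 3*1 = 6
y[3] = 1*2 + 1*1 = 3
y[4] = 1*1 = 1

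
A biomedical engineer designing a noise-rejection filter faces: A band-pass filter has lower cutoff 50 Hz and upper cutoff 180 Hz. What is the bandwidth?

Bandwidth = f_high - f_low
= 180 Hz - 50 Hz = 130 Hz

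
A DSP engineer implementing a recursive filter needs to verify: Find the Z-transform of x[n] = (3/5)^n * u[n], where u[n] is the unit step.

The Z-transform of a^n * u[n] is z/(z-a) for |z| > |a|.
Here a = 3/5, so X(z) = z/(z - (3/5)) = 5z/(5z - 3)
ROC: |z| > 3/5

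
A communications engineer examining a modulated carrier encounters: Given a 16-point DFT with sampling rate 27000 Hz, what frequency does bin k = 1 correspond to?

The frequency of DFT bin k is: f_k = k * f_s / N
f_1 = 1 * 27000 / 16 = 3375/2 Hz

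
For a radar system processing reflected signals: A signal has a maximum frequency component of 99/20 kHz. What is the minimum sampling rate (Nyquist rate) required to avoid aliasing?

By the Nyquist-Shannon sampling theorem,
the minimum sampling rate (Nyquist rate) must be at least 2 * f_max.
Nyquist rate = 2 * 99/20 kHz = 99/10 kHz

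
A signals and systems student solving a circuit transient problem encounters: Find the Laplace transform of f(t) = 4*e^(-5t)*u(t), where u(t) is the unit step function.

Standard Laplace transform pair:
e^(-at)*u(t) <-> 1/(s+a)
With a = 5: L{4*e^(-5t)*u(t)} = 4/(s+5), ROC: Re(s) > -5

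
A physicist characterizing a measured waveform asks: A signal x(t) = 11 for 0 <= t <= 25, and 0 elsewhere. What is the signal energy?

Energy = integral of |x(t)|^2 dt over the signal duration
= 11^2 * 25 = 121 * 25 = 3025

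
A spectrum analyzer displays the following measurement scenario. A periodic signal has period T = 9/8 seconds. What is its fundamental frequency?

The fundamental frequency is the reciprocal of the period.
f = 1/T = 1/(9/8) = 8/9 Hz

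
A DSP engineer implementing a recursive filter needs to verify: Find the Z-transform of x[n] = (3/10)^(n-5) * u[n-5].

Time-shifting property: if X(z) = Z{x[n]}, then Z{x[n-d]} = z^(-d) * X(z)
X(z) = z/(z - 3/10) for x[n] = (3/10)^n * u[n]
Z{x[n-5]} = z^(-5) * z/(z - 3/10) = z^(-4)/(z - 3/10)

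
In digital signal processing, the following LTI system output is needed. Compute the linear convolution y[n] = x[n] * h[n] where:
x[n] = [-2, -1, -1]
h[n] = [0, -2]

y[n] = sum_k x[k]*h[n-k]. Output length = len(x) + len(h) - 1 = 3 + 2 - 1 = 4.
y[0] = -2*0 = 0
y[1] = -1*0 + -2*-2 = 4
y[2] = -1*0 + -1*-2 = 2
y[3] = -1*-2 = 2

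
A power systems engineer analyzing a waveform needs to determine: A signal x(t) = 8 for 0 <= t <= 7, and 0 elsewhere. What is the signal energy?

Energy = integral of |x(t)|^2 dt over the signal duration
= 8^2 * 7 = 64 * 7 = 448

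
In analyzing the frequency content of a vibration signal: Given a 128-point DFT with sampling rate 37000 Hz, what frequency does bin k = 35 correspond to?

The frequency of DFT bin k is: f_k = k * f_s / N
f_35 = 35 * 37000 / 128 = 161875/16 Hz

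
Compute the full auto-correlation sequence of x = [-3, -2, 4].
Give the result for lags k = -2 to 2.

r_xx[k] = sum_m x[m]*x[m+k], indexed from 0, for k = -2 to 2:
  r_xx[-2] = x[2]*x[0] = -12
  r_xx[-1] = x[1]*x[0] + x[2]*x[1] = -2
  r_xx[0] = x[0]*x[0] + x[1]*x[1] + x[2]*x[2] = 29
  r_xx[1] = x[0]*x[1] + x[1]*x[2] = -2
  r_xx[2] = x[0]*x[2] = -12
r_xx = [-12, -2, 29, -2, -12]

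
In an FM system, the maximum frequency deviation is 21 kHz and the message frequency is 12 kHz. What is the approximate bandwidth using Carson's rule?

Carson's rule: BW = 2*(delta_f + f_m)
= 2*(21 + 12) kHz = 66 kHz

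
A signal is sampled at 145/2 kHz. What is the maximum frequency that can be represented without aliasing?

The maximum frequency that can be represented without aliasing
is the Nyquist frequency: f_max = f_s / 2 = 145/2 kHz / 2 = 145/4 kHz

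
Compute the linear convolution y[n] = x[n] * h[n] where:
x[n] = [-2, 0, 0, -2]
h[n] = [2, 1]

y[n] = sum_k x[k]*h[n-k]. Output length = len(x) + len(h) - 1 = 4 + 2 - 1 = 5.
y[0] = -2*2 = -4
y[1] = 0*2 + -2*1 = -2
y[2] = 0*2 + 0*1 = 0
y[3] = -2*2 + 0*1 = -4
y[4] = -2*1 = -2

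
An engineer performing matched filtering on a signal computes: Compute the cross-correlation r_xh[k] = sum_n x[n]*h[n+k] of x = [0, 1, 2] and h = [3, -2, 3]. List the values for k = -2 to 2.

Both sequences indexed from 0 and zero outside their support.
Lags with overlap: k = -2 to 2.
  r_xh[-2] = x[2]*h[0] = 6
  r_xh[-1] = x[1]*h[0] + x[2]*h[1] = -1
  r_xh[0] = x[0]*h[0] + x[1]*h[1] + x[2]*h[2] = 4
  r_xh[1] = x[0]*h[1] + x[1]*h[2] = 3
  r_xh[2] = x[0]*h[2] = 0
r_xh = [6, -1, 4, 3, 0] (for k = -2, ..., 2)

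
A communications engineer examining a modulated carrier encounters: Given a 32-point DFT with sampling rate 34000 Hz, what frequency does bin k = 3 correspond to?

The frequency of DFT bin k is: f_k = k * f_s / N
f_3 = 3 * 34000 / 32 = 6375/2 Hz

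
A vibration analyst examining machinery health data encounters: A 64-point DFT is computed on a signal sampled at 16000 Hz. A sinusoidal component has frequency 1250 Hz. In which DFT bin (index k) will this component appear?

DFT frequency resolution = f_s/N = 16000/64 = 250 Hz
Bin index k = f_signal / resolution = 1250 / 250 = 5
The signal frequency 1250 Hz falls in DFT bin k = 5.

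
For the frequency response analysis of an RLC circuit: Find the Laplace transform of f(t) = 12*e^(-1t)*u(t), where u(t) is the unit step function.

Standard Laplace transform pair:
e^(-at)*u(t) <-> 1/(s+a)
With a = 1: L{12*e^(-1t)*u(t)} = 12/(s+1), ROC: Re(s) > -1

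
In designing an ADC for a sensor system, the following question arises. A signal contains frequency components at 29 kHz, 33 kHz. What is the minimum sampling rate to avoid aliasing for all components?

The highest frequency component is f_max = 33 kHz.
Nyquist rate = 2 * f_max = 2 * 33 kHz = 66 kHz.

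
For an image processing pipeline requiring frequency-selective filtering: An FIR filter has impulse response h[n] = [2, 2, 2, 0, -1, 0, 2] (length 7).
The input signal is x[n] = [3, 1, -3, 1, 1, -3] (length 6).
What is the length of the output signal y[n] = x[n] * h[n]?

For linear convolution, the output length is:
len(y) = len(x) + len(h) - 1 = 6 + 7 - 1 = 12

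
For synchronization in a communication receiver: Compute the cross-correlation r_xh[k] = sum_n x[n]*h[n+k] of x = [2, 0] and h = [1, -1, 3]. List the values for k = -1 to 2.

Both sequences indexed from 0 and zero outside their support.
Lags with overlap: k = -1 to 2.
  r_xh[-1] = x[1]*h[0] = 0
  r_xh[0] = x[0]*h[0] + x[1]*h[1] = 2
  r_xh[1] = x[0]*h[1] + x[1]*h[2] = -2
  r_xh[2] = x[0]*h[2] = 6
r_xh = [0, 2, -2, 6] (for k = -1, ..., 2)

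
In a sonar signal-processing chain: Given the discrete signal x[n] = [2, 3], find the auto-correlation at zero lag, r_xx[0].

The auto-correlation at zero lag r_xx[0] equals the signal energy.
r_xx[0] = sum of x[n]^2 = 2^2 + 3^2
= 4 + 9 = 13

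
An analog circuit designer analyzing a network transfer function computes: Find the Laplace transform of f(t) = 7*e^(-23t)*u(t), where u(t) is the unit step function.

Standard Laplace transform pair:
e^(-at)*u(t) <-> 1/(s+a)
With a = 23: L{7*e^(-23t)*u(t)} = 7/(s+23), ROC: Re(s) > -23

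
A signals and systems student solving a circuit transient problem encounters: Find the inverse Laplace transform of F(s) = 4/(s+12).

Standard pair: k/(s+a) <-> k*e^(-at)*u(t)
With k=4, a=12: f(t) = 4*e^(-12t)*u(t)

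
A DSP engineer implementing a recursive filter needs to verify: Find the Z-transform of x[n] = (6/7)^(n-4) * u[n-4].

Time-shifting property: if X(z) = Z{x[n]}, then Z{x[n-d]} = z^(-d) * X(z)
X(z) = z/(z - 6/7) for x[n] = (6/7)^n * u[n]
Z{x[n-4]} = z^(-4) * z/(z - 6/7) = z^(-3)/(z - 6/7)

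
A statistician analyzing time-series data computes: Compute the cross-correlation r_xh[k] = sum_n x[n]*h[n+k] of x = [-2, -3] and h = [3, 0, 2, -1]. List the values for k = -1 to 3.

Both sequences indexed from 0 and zero outside their support.
Lags with overlap: k = -1 to 3.
  r_xh[-1] = x[1]*h[0] = -9
  r_xh[0] = x[0]*h[0] + x[1]*h[1] = -6
  r_xh[1] = x[0]*h[1] + x[1]*h[2] = -6
  r_xh[2] = x[0]*h[2] + x[1]*h[3] = -1
  r_xh[3] = x[0]*h[3] = 2
r_xh = [-9, -6, -6, -1, 2] (for k = -1, ..., 3)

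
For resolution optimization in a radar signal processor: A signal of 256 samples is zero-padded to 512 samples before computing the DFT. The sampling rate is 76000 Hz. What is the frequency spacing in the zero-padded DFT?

Original DFT: N = 256, resolution = f_s/N = 76000/256 = 2375/8 Hz
Zero-padded DFT: N = 512, resolution = f_s/N = 76000/512 = 2375/16 Hz
Zero-padding interpolates the spectrum (finer frequency grid)
but does NOT improve the true spectral resolution (ability to resolve close frequencies).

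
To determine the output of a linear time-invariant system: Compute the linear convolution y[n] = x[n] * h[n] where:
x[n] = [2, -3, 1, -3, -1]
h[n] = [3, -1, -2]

y[n] = sum_k x[k]*h[n-k]. Output length = len(x) + len(h) - 1 = 5 + 3 - 1 = 7.
y[0] = 2*3 = 6
y[1] = -3*3 + 2*-1 = -11
y[2] = 1*3 + -3*-1 + 2*-2 = 2
y[3] = -3*3 + 1*-1 + -3*-2 = -4
y[4] = -1*3 + -3*-1 + 1*-2 = -2
y[5] = -1*-1 + -3*-2 = 7
y[6] = -1*-2 = 2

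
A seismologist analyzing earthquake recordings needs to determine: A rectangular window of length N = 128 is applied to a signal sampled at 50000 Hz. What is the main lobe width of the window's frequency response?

For a rectangular window of length N,
the main lobe width in frequency is 2*f_s/N.
= 2*50000/128 = 3125/4 Hz
This determines the minimum frequency separation for resolving two sinusoids.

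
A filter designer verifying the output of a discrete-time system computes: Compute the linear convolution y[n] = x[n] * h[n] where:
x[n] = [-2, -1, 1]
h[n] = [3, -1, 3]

y[n] = sum_k x[k]*h[n-k]. Output length = len(x) + len(h) - 1 = 3 + 3 - 1 = 5.
y[0] = -2*3 = -6
y[1] = -1*3 + -2*-1 = -1
y[2] = 1*3 + -1*-1 + -2*3 = -2
y[3] = 1*-1 + -1*3 = -4
y[4] = 1*3 = 3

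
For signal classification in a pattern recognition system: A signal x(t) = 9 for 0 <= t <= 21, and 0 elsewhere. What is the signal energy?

Energy = integral of |x(t)|^2 dt over the signal duration
= 9^2 * 21 = 81 * 21 = 1701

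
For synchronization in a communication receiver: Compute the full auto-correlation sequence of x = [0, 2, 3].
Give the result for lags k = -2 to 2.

r_xx[k] = sum_m x[m]*x[m+k], indexed from 0, for k = -2 to 2:
  r_xx[-2] = x[2]*x[0] = 0
  r_xx[-1] = x[1]*x[0] + x[2]*x[1] = 6
  r_xx[0] = x[0]*x[0] + x[1]*x[1] + x[2]*x[2] = 13
  r_xx[1] = x[0]*x[1] + x[1]*x[2] = 6
  r_xx[2] = x[0]*x[2] = 0
r_xx = [0, 6, 13, 6, 0]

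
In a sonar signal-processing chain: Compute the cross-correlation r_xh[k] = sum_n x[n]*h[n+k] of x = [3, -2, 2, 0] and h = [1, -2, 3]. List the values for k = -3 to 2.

Both sequences indexed from 0 and zero outside their support.
Lags with overlap: k = -3 to 2.
  r_xh[-3] = x[3]*h[0] = 0
  r_xh[-2] = x[2]*h[0] + x[3]*h[1] = 2
  r_xh[-1] = x[1]*h[0] + x[2]*h[1] + x[3]*h[2] = -6
  r_xh[0] = x[0]*h[0] + x[1]*h[1] + x[2]*h[2] = 13
  r_xh[1] = x[0]*h[1] + x[1]*h[2] = -12
  r_xh[2] = x[0]*h[2] = 9
r_xh = [0, 2, -6, 13, -12, 9] (for k = -3, ..., 2)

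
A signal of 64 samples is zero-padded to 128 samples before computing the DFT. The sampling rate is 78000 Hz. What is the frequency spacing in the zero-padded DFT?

Original DFT: N = 64, resolution = f_s/N = 78000/64 = 4875/4 Hz
Zero-padded DFT: N = 128, resolution = f_s/N = 78000/128 = 4875/8 Hz
Zero-padding interpolates the spectrum (finer frequency grid)
but does NOT improve the true spectral resolution (ability to resolve close frequencies).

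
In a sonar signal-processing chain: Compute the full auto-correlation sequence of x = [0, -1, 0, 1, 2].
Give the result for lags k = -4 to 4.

r_xx[k] = sum_m x[m]*x[m+k], indexed from 0, for k = -4 to 4:
  r_xx[-4] = x[4]*x[0] = 0
  r_xx[-3] = x[3]*x[0] + x[4]*x[1] = -2
  r_xx[-2] = x[2]*x[0] + x[3]*x[1] + x[4]*x[2] = -1
  r_xx[-1] = x[1]*x[0] + x[2]*x[1] + x[3]*x[2] + x[4]*x[3] = 2
  r_xx[0] = x[0]*x[0] + x[1]*x[1] + x[2]*x[2] + x[3]*x[3] + x[4]*x[4] = 6
  r_xx[1] = x[0]*x[1] + x[1]*x[2] + x[2]*x[3] + x[3]*x[4] = 2
  r_xx[2] = x[0]*x[2] + x[1]*x[3] + x[2]*x[4] = -1
  r_xx[3] = x[0]*x[3] + x[1]*x[4] = -2
  r_xx[4] = x[0]*x[4] = 0
r_xx = [0, -2, -1, 2, 6, 2, -1, -2, 0]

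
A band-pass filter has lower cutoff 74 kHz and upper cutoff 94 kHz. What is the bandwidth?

Bandwidth = f_high - f_low
= 94 kHz - 74 kHz = 20 kHz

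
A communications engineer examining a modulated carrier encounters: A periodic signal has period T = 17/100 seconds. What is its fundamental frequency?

The fundamental frequency is the reciprocal of the period.
f = 1/T = 1/(17/100) = 100/17 Hz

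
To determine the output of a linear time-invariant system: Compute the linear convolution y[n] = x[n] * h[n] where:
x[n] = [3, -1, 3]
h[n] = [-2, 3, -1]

y[n] = sum_k x[k]*h[n-k]. Output length = len(x) + len(h) - 1 = 3 + 3 - 1 = 5.
y[0] = 3*-2 = -6
y[1] = -1*-2 + 3*3 = 11
y[2] = 3*-2 + -1*3 + 3*-1 = -12
y[3] = 3*3 + -1*-1 = 10
y[4] = 3*-1 = -3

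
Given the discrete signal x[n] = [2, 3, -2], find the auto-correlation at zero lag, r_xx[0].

The auto-correlation at zero lag r_xx[0] equals the signal energy.
r_xx[0] = sum of x[n]^2 = 2^2 + 3^2 + (-2)^2
= 4 + 9 + 4 = 17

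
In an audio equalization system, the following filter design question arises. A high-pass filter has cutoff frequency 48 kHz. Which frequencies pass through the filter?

A high-pass filter passes all frequencies above the cutoff frequency 48 kHz and attenuates lower frequencies.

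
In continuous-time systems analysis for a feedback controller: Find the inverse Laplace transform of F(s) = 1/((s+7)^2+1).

Standard pair: w/((s+a)^2+w^2) <-> e^(-at)*sin(wt)*u(t)
With a=7, w=1: f(t) = e^(-7t)*sin(t)*u(t)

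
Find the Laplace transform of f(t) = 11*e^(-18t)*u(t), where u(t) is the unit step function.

Standard Laplace transform pair:
e^(-at)*u(t) <-> 1/(s+a)
With a = 18: L{11*e^(-18t)*u(t)} = 11/(s+18), ROC: Re(s) > -18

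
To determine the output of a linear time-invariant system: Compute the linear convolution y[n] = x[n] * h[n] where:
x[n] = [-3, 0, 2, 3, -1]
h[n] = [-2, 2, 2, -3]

y[n] = sum_k x[k]*h[n-k]. Output length = len(x) + len(h) - 1 = 5 + 4 - 1 = 8.
y[0] = -3*-2 = 6
y[1] = 0*-2 + -3*2 = -6
y[2] = 2*-2 + 0*2 + -3*2 = -10
y[3] = 3*-2 + 2*2 + 0*2 + -3*-3 = 7
y[4] = -1*-2 + 3*2 + 2*2 + 0*-3 = 12
y[5] = -1*2 + 3*2 + 2*-3 = -2
y[6] = -1*2 + 3*-3 = -11
y[7] = -1*-3 = 3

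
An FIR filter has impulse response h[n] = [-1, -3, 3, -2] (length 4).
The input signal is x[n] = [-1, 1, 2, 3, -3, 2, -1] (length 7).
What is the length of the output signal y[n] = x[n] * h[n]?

For linear convolution, the output length is:
len(y) = len(x) + len(h) - 1 = 7 + 4 - 1 = 10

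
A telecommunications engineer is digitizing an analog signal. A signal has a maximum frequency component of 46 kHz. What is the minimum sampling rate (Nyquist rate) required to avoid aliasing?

By the Nyquist-Shannon sampling theorem,
the minimum sampling rate (Nyquist rate) must be at least 2 * f_max.
Nyquist rate = 2 * 46 kHz = 92 kHz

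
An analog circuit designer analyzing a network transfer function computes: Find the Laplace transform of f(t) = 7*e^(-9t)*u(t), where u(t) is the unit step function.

Standard Laplace transform pair:
e^(-at)*u(t) <-> 1/(s+a)
With a = 9: L{7*e^(-9t)*u(t)} = 7/(s+9), ROC: Re(s) > -9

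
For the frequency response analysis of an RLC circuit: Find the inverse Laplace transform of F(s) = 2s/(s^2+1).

Standard pair: s/(s^2+w^2) <-> cos(wt)*u(t)
With k=2, w=1: f(t) = 2*cos(t)*u(t)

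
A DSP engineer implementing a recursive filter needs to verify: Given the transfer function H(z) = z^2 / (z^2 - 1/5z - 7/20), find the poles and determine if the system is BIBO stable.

Poles are roots of the denominator: z^2 - 1/5z - 7/20 = 0.
Quadratic formula: z = [-(-1/5) +/- sqrt((-1/5)^2 - 4*(-7/20))] / 2
Discriminant = 1/25 + 7/5 = 36/25; sqrt = 6/5.
z = (1/5 +/- 6/5) / 2 => z = 7/10 or z = -1/2.
|p1| = 1/2, |p2| = 7/10.
For BIBO stability, all poles must lie inside the unit circle (|p| < 1).
System is STABLE since both |p| < 1.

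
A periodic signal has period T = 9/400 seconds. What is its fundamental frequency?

The fundamental frequency is the reciprocal of the period.
f = 1/T = 1/(9/400) = 400/9 Hz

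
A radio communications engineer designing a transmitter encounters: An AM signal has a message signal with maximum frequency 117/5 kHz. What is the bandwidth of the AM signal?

In AM (double-sideband), the bandwidth is twice the message frequency.
BW = 2 * f_m = 2 * 117/5 kHz = 234/5 kHz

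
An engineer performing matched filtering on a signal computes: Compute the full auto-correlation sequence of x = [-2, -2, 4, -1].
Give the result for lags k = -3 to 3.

r_xx[k] = sum_m x[m]*x[m+k], indexed from 0, for k = -3 to 3:
  r_xx[-3] = x[3]*x[0] = 2
  r_xx[-2] = x[2]*x[0] + x[3]*x[1] = -6
  r_xx[-1] = x[1]*x[0] + x[2]*x[1] + x[3]*x[2] = -8
  r_xx[0] = x[0]*x[0] + x[1]*x[1] + x[2]*x[2] + x[3]*x[3] = 25
  r_xx[1] = x[0]*x[1] + x[1]*x[2] + x[2]*x[3] = -8
  r_xx[2] = x[0]*x[2] + x[1]*x[3] = -6
  r_xx[3] = x[0]*x[3] = 2
r_xx = [2, -6, -8, 25, -8, -6, 2]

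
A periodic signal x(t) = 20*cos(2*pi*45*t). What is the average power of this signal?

Average power of A*cos(wt) is A^2/2.
P = 20^2 / 2 = 400/2 = 200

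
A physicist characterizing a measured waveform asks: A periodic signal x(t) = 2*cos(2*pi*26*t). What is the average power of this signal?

Average power of A*cos(wt) is A^2/2.
P = 2^2 / 2 = 4/2 = 2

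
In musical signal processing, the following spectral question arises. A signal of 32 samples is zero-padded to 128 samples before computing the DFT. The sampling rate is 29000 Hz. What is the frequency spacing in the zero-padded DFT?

Original DFT: N = 32, resolution = f_s/N = 29000/32 = 3625/4 Hz
Zero-padded DFT: N = 128, resolution = f_s/N = 29000/128 = 3625/16 Hz
Zero-padding interpolates the spectrum (finer frequency grid)
but does NOT improve the true spectral resolution (ability to resolve close frequencies).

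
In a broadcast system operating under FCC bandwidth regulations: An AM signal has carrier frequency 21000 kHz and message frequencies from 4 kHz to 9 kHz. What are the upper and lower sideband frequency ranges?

Upper sideband (USB) = fc + [fm_low, fm_high] = 21000 + [4, 9] = [21004, 21009] kHz
Lower sideband (LSB) = fc - [fm_high, fm_low] = 21000 - [9, 4] = [20991, 20996] kHz
Total occupied spectrum: 20991 kHz to 21009 kHz (plus carrier at 21000 kHz)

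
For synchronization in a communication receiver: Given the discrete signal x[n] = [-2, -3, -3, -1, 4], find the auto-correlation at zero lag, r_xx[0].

The auto-correlation at zero lag r_xx[0] equals the signal energy.
r_xx[0] = sum of x[n]^2 = (-2)^2 + (-3)^2 + (-3)^2 + (-1)^2 + 4^2
= 4 + 9 + 9 + 1 + 16 = 39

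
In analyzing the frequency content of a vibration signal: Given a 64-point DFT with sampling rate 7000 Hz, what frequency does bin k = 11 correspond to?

The frequency of DFT bin k is: f_k = k * f_s / N
f_11 = 11 * 7000 / 64 = 9625/8 Hz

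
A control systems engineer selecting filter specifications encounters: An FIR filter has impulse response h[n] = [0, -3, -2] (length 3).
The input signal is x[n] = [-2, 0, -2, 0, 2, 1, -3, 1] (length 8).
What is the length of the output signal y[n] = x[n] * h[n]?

For linear convolution, the output length is:
len(y) = len(x) + len(h) - 1 = 8 + 3 - 1 = 10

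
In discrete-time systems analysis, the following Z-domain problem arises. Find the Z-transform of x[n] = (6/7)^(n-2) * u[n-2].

Time-shifting property: if X(z) = Z{x[n]}, then Z{x[n-d]} = z^(-d) * X(z)
X(z) = z/(z - 6/7) for x[n] = (6/7)^n * u[n]
Z{x[n-2]} = z^(-2) * z/(z - 6/7) = z^(-1)/(z - 6/7)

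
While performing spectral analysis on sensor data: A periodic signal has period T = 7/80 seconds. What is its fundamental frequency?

The fundamental frequency is the reciprocal of the period.
f = 1/T = 1/(7/80) = 80/7 Hz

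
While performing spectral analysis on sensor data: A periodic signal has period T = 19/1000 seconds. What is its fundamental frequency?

The fundamental frequency is the reciprocal of the period.
f = 1/T = 1/(19/1000) = 1000/19 Hz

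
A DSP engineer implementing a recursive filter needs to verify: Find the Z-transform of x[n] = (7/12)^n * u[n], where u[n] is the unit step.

The Z-transform of a^n * u[n] is z/(z-a) for |z| > |a|.
Here a = 7/12, so X(z) = z/(z - (7/12)) = 12z/(12z - 7)
ROC: |z| > 7/12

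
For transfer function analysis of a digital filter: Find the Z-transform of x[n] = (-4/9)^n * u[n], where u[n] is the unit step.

The Z-transform of a^n * u[n] is z/(z-a) for |z| > |a|.
Here a = -4/9, so X(z) = z/(z - (-4/9)) = 9z/(9z + 4)
ROC: |z| > 4/9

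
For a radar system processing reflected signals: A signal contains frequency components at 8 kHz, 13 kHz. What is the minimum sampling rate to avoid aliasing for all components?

The highest frequency component is f_max = 13 kHz.
Nyquist rate = 2 * f_max = 2 * 13 kHz = 26 kHz.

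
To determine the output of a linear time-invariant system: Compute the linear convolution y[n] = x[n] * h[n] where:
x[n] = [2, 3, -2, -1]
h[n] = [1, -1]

y[n] = sum_k x[k]*h[n-k]. Output length = len(x) + len(h) - 1 = 4 + 2 - 1 = 5.
y[0] = 2*1 = 2
y[1] = 3*1 + 2*-1 = 1
y[2] = -2*1 + 3*-1 = -5
y[3] = -1*1 + -2*-1 = 1
y[4] = -1*-1 = 1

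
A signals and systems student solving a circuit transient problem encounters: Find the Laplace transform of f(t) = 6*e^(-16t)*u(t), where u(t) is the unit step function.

Standard Laplace transform pair:
e^(-at)*u(t) <-> 1/(s+a)
With a = 16: L{6*e^(-16t)*u(t)} = 6/(s+16), ROC: Re(s) > -16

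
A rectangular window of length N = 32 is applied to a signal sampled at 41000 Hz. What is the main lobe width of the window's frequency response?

For a rectangular window of length N,
the main lobe width in frequency is 2*f_s/N.
= 2*41000/32 = 5125/2 Hz
This determines the minimum frequency separation for resolving two sinusoids.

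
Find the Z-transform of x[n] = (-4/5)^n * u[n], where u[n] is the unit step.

The Z-transform of a^n * u[n] is z/(z-a) for |z| > |a|.
Here a = -4/5, so X(z) = z/(z - (-4/5)) = 5z/(5z + 4)
ROC: |z| > 4/5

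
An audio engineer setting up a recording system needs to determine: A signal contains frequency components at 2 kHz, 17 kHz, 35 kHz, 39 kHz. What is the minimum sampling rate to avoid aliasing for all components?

The highest frequency component is f_max = 39 kHz.
Nyquist rate = 2 * f_max = 2 * 39 kHz = 78 kHz.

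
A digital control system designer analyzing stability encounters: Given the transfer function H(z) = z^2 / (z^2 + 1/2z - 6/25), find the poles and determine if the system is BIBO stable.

Poles are roots of the denominator: z^2 + 1/2z - 6/25 = 0.
Quadratic formula: z = [-(1/2) +/- sqrt((1/2)^2 - 4*(-6/25))] / 2
Discriminant = 1/4 + 24/25 = 121/100; sqrt = 11/10.
z = (-1/2 +/- 11/10) / 2 => z = 3/10 or z = -4/5.
|p1| = 4/5, |p2| = 3/10.
For BIBO stability, all poles must lie inside the unit circle (|p| < 1).
System is STABLE since both |p| < 1.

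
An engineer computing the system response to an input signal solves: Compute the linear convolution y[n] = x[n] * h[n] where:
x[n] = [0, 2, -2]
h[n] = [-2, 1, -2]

y[n] = sum_k x[k]*h[n-k]. Output length = len(x) + len(h) - 1 = 3 + 3 - 1 = 5.
y[0] = 0*-2 = 0
y[1] = 2*-2 + 0*1 = -4
y[2] = -2*-2 + 2*1 + 0*-2 = 6
y[3] = -2*1 + 2*-2 = -6
y[4] = -2*-2 = 4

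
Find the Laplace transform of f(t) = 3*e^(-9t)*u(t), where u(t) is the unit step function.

Standard Laplace transform pair:
e^(-at)*u(t) <-> 1/(s+a)
With a = 9: L{3*e^(-9t)*u(t)} = 3/(s+9), ROC: Re(s) > -9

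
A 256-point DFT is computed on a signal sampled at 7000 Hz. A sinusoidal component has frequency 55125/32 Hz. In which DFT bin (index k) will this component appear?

DFT frequency resolution = f_s/N = 7000/256 = 875/32 Hz
Bin index k = f_signal / resolution = 55125/32 / 875/32 = 63
The signal frequency 55125/32 Hz falls in DFT bin k = 63.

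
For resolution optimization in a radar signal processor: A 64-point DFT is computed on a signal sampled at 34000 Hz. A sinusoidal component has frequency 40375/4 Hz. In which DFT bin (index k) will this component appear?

DFT frequency resolution = f_s/N = 34000/64 = 2125/4 Hz
Bin index k = f_signal / resolution = 40375/4 / 2125/4 = 19
The signal frequency 40375/4 Hz falls in DFT bin k = 19.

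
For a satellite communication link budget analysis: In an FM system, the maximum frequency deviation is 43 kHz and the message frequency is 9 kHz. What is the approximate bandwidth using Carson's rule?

Carson's rule: BW = 2*(delta_f + f_m)
= 2*(43 + 9) kHz = 104 kHz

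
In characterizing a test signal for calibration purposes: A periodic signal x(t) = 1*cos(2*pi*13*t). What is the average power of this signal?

Average power of A*cos(wt) is A^2/2.
P = 1^2 / 2 = 1/2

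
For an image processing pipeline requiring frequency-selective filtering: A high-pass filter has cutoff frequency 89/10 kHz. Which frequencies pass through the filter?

A high-pass filter passes all frequencies above the cutoff frequency 89/10 kHz and attenuates lower frequencies.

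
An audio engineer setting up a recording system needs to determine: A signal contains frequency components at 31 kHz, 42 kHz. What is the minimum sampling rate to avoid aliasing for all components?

The highest frequency component is f_max = 42 kHz.
Nyquist rate = 2 * f_max = 2 * 42 kHz = 84 kHz.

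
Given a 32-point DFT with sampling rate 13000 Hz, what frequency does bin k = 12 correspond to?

The frequency of DFT bin k is: f_k = k * f_s / N
f_12 = 12 * 13000 / 32 = 4875 Hz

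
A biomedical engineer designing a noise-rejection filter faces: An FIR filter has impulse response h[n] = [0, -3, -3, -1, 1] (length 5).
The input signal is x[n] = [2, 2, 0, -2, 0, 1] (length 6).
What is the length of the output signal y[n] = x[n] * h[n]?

For linear convolution, the output length is:
len(y) = len(x) + len(h) - 1 = 6 + 5 - 1 = 10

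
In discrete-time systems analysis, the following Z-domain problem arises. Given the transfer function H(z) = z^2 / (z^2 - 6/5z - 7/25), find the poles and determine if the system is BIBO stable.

Poles are roots of the denominator: z^2 - 6/5z - 7/25 = 0.
Quadratic formula: z = [-(-6/5) +/- sqrt((-6/5)^2 - 4*(-7/25))] / 2
Discriminant = 36/25 + 28/25 = 64/25; sqrt = 8/5.
z = (6/5 +/- 8/5) / 2 => z = 7/5 or z = -1/5.
|p1| = 7/5, |p2| = 1/5.
For BIBO stability, all poles must lie inside the unit circle (|p| < 1).
System is UNSTABLE since at least one |p| >= 1.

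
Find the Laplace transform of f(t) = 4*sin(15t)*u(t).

Standard pair: sin(wt)*u(t) <-> w/(s^2+w^2)
With w = 15: L{4*sin(15t)*u(t)} = 60/(s^2+225)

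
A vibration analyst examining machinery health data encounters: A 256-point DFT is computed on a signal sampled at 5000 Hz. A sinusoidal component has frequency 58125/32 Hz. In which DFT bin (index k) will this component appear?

DFT frequency resolution = f_s/N = 5000/256 = 625/32 Hz
Bin index k = f_signal / resolution = 58125/32 / 625/32 = 93
The signal frequency 58125/32 Hz falls in DFT bin k = 93.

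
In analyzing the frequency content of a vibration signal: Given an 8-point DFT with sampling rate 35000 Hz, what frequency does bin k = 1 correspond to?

The frequency of DFT bin k is: f_k = k * f_s / N
f_1 = 1 * 35000 / 8 = 4375 Hz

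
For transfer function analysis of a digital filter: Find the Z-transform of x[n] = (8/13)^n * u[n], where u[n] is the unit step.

The Z-transform of a^n * u[n] is z/(z-a) for |z| > |a|.
Here a = 8/13, so X(z) = z/(z - (8/13)) = 13z/(13z - 8)
ROC: |z| > 8/13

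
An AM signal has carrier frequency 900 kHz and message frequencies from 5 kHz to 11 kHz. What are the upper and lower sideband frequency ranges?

Upper sideband (USB) = fc + [fm_low, fm_high] = 900 + [5, 11] = [905, 911] kHz
Lower sideband (LSB) = fc - [fm_high, fm_low] = 900 - [11, 5] = [889, 895] kHz
Total occupied spectrum: 889 kHz to 911 kHz (plus carrier at 900 kHz)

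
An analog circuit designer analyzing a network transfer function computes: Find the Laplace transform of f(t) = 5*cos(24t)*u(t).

Standard pair: cos(wt)*u(t) <-> s/(s^2+w^2)
With w = 24: L{5*cos(24t)*u(t)} = 5s/(s^2+576)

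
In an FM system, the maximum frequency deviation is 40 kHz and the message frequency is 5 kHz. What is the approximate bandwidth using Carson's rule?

Carson's rule: BW = 2*(delta_f + f_m)
= 2*(40 + 5) kHz = 90 kHz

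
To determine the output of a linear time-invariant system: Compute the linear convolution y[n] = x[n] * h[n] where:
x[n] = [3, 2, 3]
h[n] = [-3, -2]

y[n] = sum_k x[k]*h[n-k]. Output length = len(x) + len(h) - 1 = 3 + 2 - 1 = 4.
y[0] = 3*-3 = -9
y[1] = 2*-3 + 3*-2 = -12
y[2] = 3*-3 + 2*-2 = -13
y[3] = 3*-2 = -6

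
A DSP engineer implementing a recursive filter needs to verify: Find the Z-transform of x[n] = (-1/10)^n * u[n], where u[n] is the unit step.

The Z-transform of a^n * u[n] is z/(z-a) for |z| > |a|.
Here a = -1/10, so X(z) = z/(z - (-1/10)) = 10z/(10z + 1)
ROC: |z| > 1/10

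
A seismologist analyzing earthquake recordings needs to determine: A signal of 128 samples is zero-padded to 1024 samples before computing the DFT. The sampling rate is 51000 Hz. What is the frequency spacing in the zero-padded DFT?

Original DFT: N = 128, resolution = f_s/N = 51000/128 = 6375/16 Hz
Zero-padded DFT: N = 1024, resolution = f_s/N = 51000/1024 = 6375/128 Hz
Zero-padding interpolates the spectrum (finer frequency grid)
but does NOT improve the true spectral resolution (ability to resolve close frequencies).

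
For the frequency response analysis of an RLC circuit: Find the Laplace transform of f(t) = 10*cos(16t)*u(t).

Standard pair: cos(wt)*u(t) <-> s/(s^2+w^2)
With w = 16: L{10*cos(16t)*u(t)} = 10s/(s^2+256)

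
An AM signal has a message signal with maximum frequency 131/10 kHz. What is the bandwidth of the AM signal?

In AM (double-sideband), the bandwidth is twice the message frequency.
BW = 2 * f_m = 2 * 131/10 kHz = 131/5 kHz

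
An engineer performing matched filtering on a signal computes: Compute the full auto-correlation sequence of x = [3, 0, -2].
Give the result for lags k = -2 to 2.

r_xx[k] = sum_m x[m]*x[m+k], indexed from 0, for k = -2 to 2:
  r_xx[-2] = x[2]*x[0] = -6
  r_xx[-1] = x[1]*x[0] + x[2]*x[1] = 0
  r_xx[0] = x[0]*x[0] + x[1]*x[1] + x[2]*x[2] = 13
  r_xx[1] = x[0]*x[1] + x[1]*x[2] = 0
  r_xx[2] = x[0]*x[2] = -6
r_xx = [-6, 0, 13, 0, -6]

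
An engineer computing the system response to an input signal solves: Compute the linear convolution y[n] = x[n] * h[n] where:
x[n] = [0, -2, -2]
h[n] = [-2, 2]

y[n] = sum_k x[k]*h[n-k]. Output length = len(x) + len(h) - 1 = 3 + 2 - 1 = 4.
y[0] = 0*-2 = 0
y[1] = -2*-2 + 0*2 = 4
y[2] = -2*-2 + -2*2 = 0
y[3] = -2*2 = -4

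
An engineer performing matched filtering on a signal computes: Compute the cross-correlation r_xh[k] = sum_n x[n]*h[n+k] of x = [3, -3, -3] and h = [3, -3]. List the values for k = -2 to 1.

Both sequences indexed from 0 and zero outside their support.
Lags with overlap: k = -2 to 1.
  r_xh[-2] = x[2]*h[0] = -9
  r_xh[-1] = x[1]*h[0] + x[2]*h[1] = 0
  r_xh[0] = x[0]*h[0] + x[1]*h[1] = 18
  r_xh[1] = x[0]*h[1] = -9
r_xh = [-9, 0, 18, -9] (for k = -2, ..., 1)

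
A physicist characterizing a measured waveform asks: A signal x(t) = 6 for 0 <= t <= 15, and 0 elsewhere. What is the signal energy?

Energy = integral of |x(t)|^2 dt over the signal duration
= 6^2 * 15 = 36 * 15 = 540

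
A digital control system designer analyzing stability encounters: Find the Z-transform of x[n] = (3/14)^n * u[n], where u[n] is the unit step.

The Z-transform of a^n * u[n] is z/(z-a) for |z| > |a|.
Here a = 3/14, so X(z) = z/(z - (3/14)) = 14z/(14z - 3)
ROC: |z| > 3/14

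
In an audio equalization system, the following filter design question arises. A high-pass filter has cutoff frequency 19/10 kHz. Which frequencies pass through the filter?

A high-pass filter passes all frequencies above the cutoff frequency 19/10 kHz and attenuates lower frequencies.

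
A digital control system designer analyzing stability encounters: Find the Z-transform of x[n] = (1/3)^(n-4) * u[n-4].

Time-shifting property: if X(z) = Z{x[n]}, then Z{x[n-d]} = z^(-d) * X(z)
X(z) = z/(z - 1/3) for x[n] = (1/3)^n * u[n]
Z{x[n-4]} = z^(-4) * z/(z - 1/3) = z^(-3)/(z - 1/3)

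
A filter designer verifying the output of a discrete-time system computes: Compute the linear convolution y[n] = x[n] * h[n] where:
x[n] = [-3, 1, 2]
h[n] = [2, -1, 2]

y[n] = sum_k x[k]*h[n-k]. Output length = len(x) + len(h) - 1 = 3 + 3 - 1 = 5.
y[0] = -3*2 = -6
y[1] = 1*2 + -3*-1 = 5
y[2] = 2*2 + 1*-1 + -3*2 = -3
y[3] = 2*-1 + 1*2 = 0
y[4] = 2*2 = 4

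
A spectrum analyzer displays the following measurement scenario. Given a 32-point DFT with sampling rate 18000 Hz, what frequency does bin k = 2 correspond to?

The frequency of DFT bin k is: f_k = k * f_s / N
f_2 = 2 * 18000 / 32 = 1125 Hz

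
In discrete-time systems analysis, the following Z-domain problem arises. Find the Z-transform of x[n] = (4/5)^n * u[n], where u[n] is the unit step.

The Z-transform of a^n * u[n] is z/(z-a) for |z| > |a|.
Here a = 4/5, so X(z) = z/(z - (4/5)) = 5z/(5z - 4)
ROC: |z| > 4/5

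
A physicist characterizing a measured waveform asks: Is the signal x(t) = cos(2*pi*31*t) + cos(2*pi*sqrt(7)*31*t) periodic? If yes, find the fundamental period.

f1 = 31 Hz, f2 = 31*sqrt(7) Hz
Ratio f2/f1 = sqrt(7), which is irrational.
Since the frequency ratio is irrational, no common period exists.
The signal is not periodic.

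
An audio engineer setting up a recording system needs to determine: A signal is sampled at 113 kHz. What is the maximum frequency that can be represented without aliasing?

The maximum frequency that can be represented without aliasing
is the Nyquist frequency: f_max = f_s / 2 = 113 kHz / 2 = 113/2 kHz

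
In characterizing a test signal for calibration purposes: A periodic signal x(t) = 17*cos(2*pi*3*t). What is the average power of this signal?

Average power of A*cos(wt) is A^2/2.
P = 17^2 / 2 = 289/2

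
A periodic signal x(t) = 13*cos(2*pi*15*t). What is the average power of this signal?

Average power of A*cos(wt) is A^2/2.
P = 13^2 / 2 = 169/2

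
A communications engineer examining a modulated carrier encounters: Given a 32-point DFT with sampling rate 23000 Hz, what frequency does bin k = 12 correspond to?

The frequency of DFT bin k is: f_k = k * f_s / N
f_12 = 12 * 23000 / 32 = 8625 Hz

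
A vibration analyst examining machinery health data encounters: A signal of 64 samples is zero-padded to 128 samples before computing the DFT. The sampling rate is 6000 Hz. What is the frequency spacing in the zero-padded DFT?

Original DFT: N = 64, resolution = f_s/N = 6000/64 = 375/4 Hz
Zero-padded DFT: N = 128, resolution = f_s/N = 6000/128 = 375/8 Hz
Zero-padding interpolates the spectrum (finer frequency grid)
but does NOT improve the true spectral resolution (ability to resolve close frequencies).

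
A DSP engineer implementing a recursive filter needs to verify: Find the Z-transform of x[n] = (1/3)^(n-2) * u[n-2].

Time-shifting property: if X(z) = Z{x[n]}, then Z{x[n-d]} = z^(-d) * X(z)
X(z) = z/(z - 1/3) for x[n] = (1/3)^n * u[n]
Z{x[n-2]} = z^(-2) * z/(z - 1/3) = z^(-1)/(z - 1/3)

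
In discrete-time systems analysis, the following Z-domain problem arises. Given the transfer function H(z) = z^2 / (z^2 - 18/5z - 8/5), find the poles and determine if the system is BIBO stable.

Poles are roots of the denominator: z^2 - 18/5z - 8/5 = 0.
Quadratic formula: z = [-(-18/5) +/- sqrt((-18/5)^2 - 4*(-8/5))] / 2
Discriminant = 324/25 + 32/5 = 484/25; sqrt = 22/5.
z = (18/5 +/- 22/5) / 2 => z = 4 or z = -2/5.
|p1| = 4, |p2| = 2/5.
For BIBO stability, all poles must lie inside the unit circle (|p| < 1).
System is UNSTABLE since at least one |p| >= 1.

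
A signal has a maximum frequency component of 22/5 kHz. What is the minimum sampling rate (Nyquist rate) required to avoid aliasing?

By the Nyquist-Shannon sampling theorem,
the minimum sampling rate (Nyquist rate) must be at least 2 * f_max.
Nyquist rate = 2 * 22/5 kHz = 44/5 kHz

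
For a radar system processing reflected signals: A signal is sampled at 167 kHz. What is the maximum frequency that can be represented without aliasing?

The maximum frequency that can be represented without aliasing
is the Nyquist frequency: f_max = f_s / 2 = 167 kHz / 2 = 167/2 kHz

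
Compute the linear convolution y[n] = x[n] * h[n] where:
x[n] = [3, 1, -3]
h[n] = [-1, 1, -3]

y[n] = sum_k x[k]*h[n-k]. Output length = len(x) + len(h) - 1 = 3 + 3 - 1 = 5.
y[0] = 3*-1 = -3
y[1] = 1*-1 + 3*1 = 2
y[2] = -3*-1 + 1*1 + 3*-3 = -5
y[3] = -3*1 + 1*-3 = -6
y[4] = -3*-3 = 9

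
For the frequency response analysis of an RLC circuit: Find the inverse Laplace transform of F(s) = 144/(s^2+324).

Standard pair: w/(s^2+w^2) <-> sin(wt)*u(t)
Recognize w^2 = 324, so w = 18; numerator 144 = 8*18.
f(t) = 8*sin(18t)*u(t)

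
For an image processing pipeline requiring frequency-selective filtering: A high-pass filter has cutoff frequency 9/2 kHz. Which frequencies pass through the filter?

A high-pass filter passes all frequencies above the cutoff frequency 9/2 kHz and attenuates lower frequencies.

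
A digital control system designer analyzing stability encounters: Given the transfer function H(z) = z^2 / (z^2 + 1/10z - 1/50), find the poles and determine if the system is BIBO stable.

Poles are roots of the denominator: z^2 + 1/10z - 1/50 = 0.
Quadratic formula: z = [-(1/10) +/- sqrt((1/10)^2 - 4*(-1/50))] / 2
Discriminant = 1/100 + 2/25 = 9/100; sqrt = 3/10.
z = (-1/10 +/- 3/10) / 2 => z = 1/10 or z = -1/5.
|p1| = 1/10, |p2| = 1/5.
For BIBO stability, all poles must lie inside the unit circle (|p| < 1).
System is STABLE since both |p| < 1.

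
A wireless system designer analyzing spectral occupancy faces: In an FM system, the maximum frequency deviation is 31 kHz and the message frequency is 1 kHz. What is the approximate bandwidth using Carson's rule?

Carson's rule: BW = 2*(delta_f + f_m)
= 2*(31 + 1) kHz = 64 kHz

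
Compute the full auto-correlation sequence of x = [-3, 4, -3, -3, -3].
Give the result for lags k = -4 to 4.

r_xx[k] = sum_m x[m]*x[m+k], indexed from 0, for k = -4 to 4:
  r_xx[-4] = x[4]*x[0] = 9
  r_xx[-3] = x[3]*x[0] + x[4]*x[1] = -3
  r_xx[-2] = x[2]*x[0] + x[3]*x[1] + x[4]*x[2] = 6
  r_xx[-1] = x[1]*x[0] + x[2]*x[1] + x[3]*x[2] + x[4]*x[3] = -6
  r_xx[0] = x[0]*x[0] + x[1]*x[1] + x[2]*x[2] + x[3]*x[3] + x[4]*x[4] = 52
  r_xx[1] = x[0]*x[1] + x[1]*x[2] + x[2]*x[3] + x[3]*x[4] = -6
  r_xx[2] = x[0]*x[2] + x[1]*x[3] + x[2]*x[4] = 6
  r_xx[3] = x[0]*x[3] + x[1]*x[4] = -3
  r_xx[4] = x[0]*x[4] = 9
r_xx = [9, -3, 6, -6, 52, -6, 6, -3, 9]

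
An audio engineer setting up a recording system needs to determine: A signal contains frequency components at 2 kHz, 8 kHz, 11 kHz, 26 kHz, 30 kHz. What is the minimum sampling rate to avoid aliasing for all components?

The highest frequency component is f_max = 30 kHz.
Nyquist rate = 2 * f_max = 2 * 30 kHz = 60 kHz.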